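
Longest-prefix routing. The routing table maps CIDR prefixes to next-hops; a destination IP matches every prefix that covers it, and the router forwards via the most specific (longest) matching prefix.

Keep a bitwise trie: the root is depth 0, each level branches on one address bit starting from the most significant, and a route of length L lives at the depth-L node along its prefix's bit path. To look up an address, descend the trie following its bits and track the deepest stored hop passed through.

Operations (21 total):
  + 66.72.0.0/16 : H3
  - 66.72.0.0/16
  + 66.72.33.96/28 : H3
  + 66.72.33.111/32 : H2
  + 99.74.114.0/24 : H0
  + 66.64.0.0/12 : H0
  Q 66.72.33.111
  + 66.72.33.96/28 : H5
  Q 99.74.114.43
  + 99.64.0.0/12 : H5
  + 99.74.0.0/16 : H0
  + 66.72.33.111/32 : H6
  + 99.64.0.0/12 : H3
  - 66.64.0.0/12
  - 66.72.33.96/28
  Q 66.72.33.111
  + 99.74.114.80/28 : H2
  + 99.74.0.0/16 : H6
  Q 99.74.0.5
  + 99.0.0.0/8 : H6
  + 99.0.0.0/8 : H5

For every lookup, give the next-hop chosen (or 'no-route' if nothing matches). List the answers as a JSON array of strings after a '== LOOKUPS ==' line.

Trace:
  add 66.72.0.0/16 -> H3 at depth 16
  - 66.72.0.0/16 clear@16
  add 66.72.33.96/28 -> H3 at depth 28
  add 66.72.33.111/32 -> H2 at depth 32
  add 99.74.114.0/24 -> H0 at depth 24
  add 66.64.0.0/12 -> H0 at depth 12
  lookup 66.72.33.111: bits 01000010010010000010000101101111 walk d0:-→d1:-→d2:-→d3:-→d4:-→d5:-→d6:-→d7:-→d8:-→d9:-→d10:-→d11:-→d12:H0→d13:-→d14:-→d15:-→d16:-→d17:-→d18:-→d19:-→d20:-→d21:-→d22:-→d23:-→d24:-→d25:-→d26:-→d27:-→d28:H3→d29:-→d30:-→d31:-→d32:H2 -> H2
  add 66.72.33.96/28 -> H5 at depth 28
  lookup 99.74.114.43: bits 011000110100101001110010 walk d0:-→d1:-→d2:-→d3:-→d4:-→d5:-→d6:-→d7:-→d8:-→d9:-→d10:-→d11:-→d12:-→d13:-→d14:-→d15:-→d16:-→d17:-→d18:-→d19:-→d20:-→d21:-→d22:-→d23:-→d24:H0 -> H0
  add 99.64.0.0/12 -> H5 at depth 12
  add 99.74.0.0/16 -> H0 at depth 16
  add 66.72.33.111/32 -> H6 at depth 32
  add 99.64.0.0/12 -> H3 at depth 12
  - 66.64.0.0/12 clear@12
  - 66.72.33.96/28 clear@28
  lookup 66.72.33.111: bits 01000010010010000010000101101111 walk d0:-→d1:-→d2:-→d3:-→d4:-→d5:-→d6:-→d7:-→d8:-→d9:-→d10:-→d11:-→d12:-→d13:-→d14:-→d15:-→d16:-→d17:-→d18:-→d19:-→d20:-→d21:-→d22:-→d23:-→d24:-→d25:-→d26:-→d27:-→d28:-→d29:-→d30:-→d31:-→d32:H6 -> H6
  add 99.74.114.80/28 -> H2 at depth 28
  add 99.74.0.0/16 -> H6 at depth 16
  lookup 99.74.0.5: bits 01100011010010100 walk d0:-→d1:-→d2:-→d3:-→d4:-→d5:-→d6:-→d7:-→d8:-→d9:-→d10:-→d11:-→d12:H3→d13:-→d14:-→d15:-→d16:H6→d17:- -> H6
  add 99.0.0.0/8 -> H6 at depth 8
  add 99.0.0.0/8 -> H5 at depth 8

== LOOKUPS ==
["H2","H0","H6","H6"]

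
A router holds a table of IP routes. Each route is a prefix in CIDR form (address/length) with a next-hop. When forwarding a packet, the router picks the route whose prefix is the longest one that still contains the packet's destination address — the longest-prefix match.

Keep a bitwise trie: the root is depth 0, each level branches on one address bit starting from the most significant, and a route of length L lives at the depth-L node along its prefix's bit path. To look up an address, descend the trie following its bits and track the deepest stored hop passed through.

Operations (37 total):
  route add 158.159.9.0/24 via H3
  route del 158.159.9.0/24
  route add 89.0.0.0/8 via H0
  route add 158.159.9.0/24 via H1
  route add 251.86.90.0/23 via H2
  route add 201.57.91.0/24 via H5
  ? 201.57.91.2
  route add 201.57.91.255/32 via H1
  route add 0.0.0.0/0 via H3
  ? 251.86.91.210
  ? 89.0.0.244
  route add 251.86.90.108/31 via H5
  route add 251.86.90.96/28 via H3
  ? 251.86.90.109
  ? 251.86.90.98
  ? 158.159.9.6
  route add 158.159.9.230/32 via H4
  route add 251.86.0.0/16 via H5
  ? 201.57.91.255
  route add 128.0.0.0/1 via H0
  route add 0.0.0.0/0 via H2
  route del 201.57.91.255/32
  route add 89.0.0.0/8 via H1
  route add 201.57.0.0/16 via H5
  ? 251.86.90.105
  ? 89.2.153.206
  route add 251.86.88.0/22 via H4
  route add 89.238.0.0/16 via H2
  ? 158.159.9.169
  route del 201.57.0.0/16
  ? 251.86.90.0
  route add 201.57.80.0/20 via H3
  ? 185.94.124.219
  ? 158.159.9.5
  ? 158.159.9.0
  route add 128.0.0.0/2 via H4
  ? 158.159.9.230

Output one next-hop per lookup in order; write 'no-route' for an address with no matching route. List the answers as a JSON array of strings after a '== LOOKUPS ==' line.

Apply in order:
  + 158.159.9.0/24 (H3) depth=24
  - 158.159.9.0/24 clear@24
  + 89.0.0.0/8 (H0) depth=8
  + 158.159.9.0/24 (H1) depth=24
  + 251.86.90.0/23 (H2) depth=23
  + 201.57.91.0/24 (H5) depth=24
  lookup 201.57.91.2: bits 110010010011100101011011 walk d0:-→d1:-→d2:-→d3:-→d4:-→d5:-→d6:-→d7:-→d8:-→d9:-→d10:-→d11:-→d12:-→d13:-→d14:-→d15:-→d16:-→d17:-→d18:-→d19:-→d20:-→d21:-→d22:-→d23:-→d24:H5 -> H5
  + 201.57.91.255/32 (H1) depth=32
  + 0.0.0.0/0 (H3) depth=0
  lookup 251.86.91.210: bits 11111011010101100101101 walk d0:H3→d1:-→d2:-→d3:-→d4:-→d5:-→d6:-→d7:-→d8:-→d9:-→d10:-→d11:-→d12:-→d13:-→d14:-→d15:-→d16:-→d17:-→d18:-→d19:-→d20:-→d21:-→d22:-→d23:H2 -> H2
  lookup 89.0.0.244: bits 01011001 walk d0:H3→d1:-→d2:-→d3:-→d4:-→d5:-→d6:-→d7:-→d8:H0 -> H0
  + 251.86.90.108/31 (H5) depth=31
  + 251.86.90.96/28 (H3) depth=28
  lookup 251.86.90.109: bits 1111101101010110010110100110110 walk d0:H3→d1:-→d2:-→d3:-→d4:-→d5:-→d6:-→d7:-→d8:-→d9:-→d10:-→d11:-→d12:-→d13:-→d14:-→d15:-→d16:-→d17:-→d18:-→d19:-→d20:-→d21:-→d22:-→d23:H2→d24:-→d25:-→d26:-→d27:-→d28:H3→d29:-→d30:-→d31:H5 -> H5
  lookup 251.86.90.98: bits 1111101101010110010110100110 walk d0:H3→d1:-→d2:-→d3:-→d4:-→d5:-→d6:-→d7:-→d8:-→d9:-→d10:-→d11:-→d12:-→d13:-→d14:-→d15:-→d16:-→d17:-→d18:-→d19:-→d20:-→d21:-→d22:-→d23:H2→d24:-→d25:-→d26:-→d27:-→d28:H3 -> H3
  lookup 158.159.9.6: bits 100111101001111100001001 walk d0:H3→d1:-→d2:-→d3:-→d4:-→d5:-→d6:-→d7:-→d8:-→d9:-→d10:-→d11:-→d12:-→d13:-→d14:-→d15:-→d16:-→d17:-→d18:-→d19:-→d20:-→d21:-→d22:-→d23:-→d24:H1 -> H1
  + 158.159.9.230/32 (H4) depth=32
  + 251.86.0.0/16 (H5) depth=16
  lookup 201.57.91.255: bits 11001001001110010101101111111111 walk d0:H3→d1:-→d2:-→d3:-→d4:-→d5:-→d6:-→d7:-→d8:-→d9:-→d10:-→d11:-→d12:-→d13:-→d14:-→d15:-→d16:-→d17:-→d18:-→d19:-→d20:-→d21:-→d22:-→d23:-→d24:H5→d25:-→d26:-→d27:-→d28:-→d29:-→d30:-→d31:-→d32:H1 -> H1
  + 128.0.0.0/1 (H0) depth=1
  + 0.0.0.0/0 (H2) depth=0
  - 201.57.91.255/32 clear@32
  + 89.0.0.0/8 (H1) depth=8
  + 201.57.0.0/16 (H5) depth=16
  lookup 251.86.90.105: bits 11111011010101100101101001101 walk d0:H2→d1:H0→d2:-→d3:-→d4:-→d5:-→d6:-→d7:-→d8:-→d9:-→d10:-→d11:-→d12:-→d13:-→d14:-→d15:-→d16:H5→d17:-→d18:-→d19:-→d20:-→d21:-→d22:-→d23:H2→d24:-→d25:-→d26:-→d27:-→d28:H3→d29:- -> H3
  lookup 89.2.153.206: bits 01011001 walk d0:H2→d1:-→d2:-→d3:-→d4:-→d5:-→d6:-→d7:-→d8:H1 -> H1
  + 251.86.88.0/22 (H4) depth=22
  + 89.238.0.0/16 (H2) depth=16
  lookup 158.159.9.169: bits 1001111010011111000010011 walk d0:H2→d1:H0→d2:-→d3:-→d4:-→d5:-→d6:-→d7:-→d8:-→d9:-→d10:-→d11:-→d12:-→d13:-→d14:-→d15:-→d16:-→d17:-→d18:-→d19:-→d20:-→d21:-→d22:-→d23:-→d24:H1→d25:- -> H1
  - 201.57.0.0/16 clear@16
  lookup 251.86.90.0: bits 1111101101010110010110100 walk d0:H2→d1:H0→d2:-→d3:-→d4:-→d5:-→d6:-→d7:-→d8:-→d9:-→d10:-→d11:-→d12:-→d13:-→d14:-→d15:-→d16:H5→d17:-→d18:-→d19:-→d20:-→d21:-→d22:H4→d23:H2→d24:-→d25:- -> H2
  + 201.57.80.0/20 (H3) depth=20
  lookup 185.94.124.219: bits 10 walk d0:H2→d1:H0→d2:- -> H0
  lookup 158.159.9.5: bits 100111101001111100001001 walk d0:H2→d1:H0→d2:-→d3:-→d4:-→d5:-→d6:-→d7:-→d8:-→d9:-→d10:-→d11:-→d12:-→d13:-→d14:-→d15:-→d16:-→d17:-→d18:-→d19:-→d20:-→d21:-→d22:-→d23:-→d24:H1 -> H1
  lookup 158.159.9.0: bits 100111101001111100001001 walk d0:H2→d1:H0→d2:-→d3:-→d4:-→d5:-→d6:-→d7:-→d8:-→d9:-→d10:-→d11:-→d12:-→d13:-→d14:-→d15:-→d16:-→d17:-→d18:-→d19:-→d20:-→d21:-→d22:-→d23:-→d24:H1 -> H1
  + 128.0.0.0/2 (H4) depth=2
  lookup 158.159.9.230: bits 10011110100111110000100111100110 walk d0:H2→d1:H0→d2:H4→d3:-→d4:-→d5:-→d6:-→d7:-→d8:-→d9:-→d10:-→d11:-→d12:-→d13:-→d14:-→d15:-→d16:-→d17:-→d18:-→d19:-→d20:-→d21:-→d22:-→d23:-→d24:H1→d25:-→d26:-→d27:-→d28:-→d29:-→d30:-→d31:-→d32:H4 -> H4

== LOOKUPS ==
["H5","H2","H0","H5","H3","H1","H1","H3","H1","H1","H2","H0","H1","H1","H4"]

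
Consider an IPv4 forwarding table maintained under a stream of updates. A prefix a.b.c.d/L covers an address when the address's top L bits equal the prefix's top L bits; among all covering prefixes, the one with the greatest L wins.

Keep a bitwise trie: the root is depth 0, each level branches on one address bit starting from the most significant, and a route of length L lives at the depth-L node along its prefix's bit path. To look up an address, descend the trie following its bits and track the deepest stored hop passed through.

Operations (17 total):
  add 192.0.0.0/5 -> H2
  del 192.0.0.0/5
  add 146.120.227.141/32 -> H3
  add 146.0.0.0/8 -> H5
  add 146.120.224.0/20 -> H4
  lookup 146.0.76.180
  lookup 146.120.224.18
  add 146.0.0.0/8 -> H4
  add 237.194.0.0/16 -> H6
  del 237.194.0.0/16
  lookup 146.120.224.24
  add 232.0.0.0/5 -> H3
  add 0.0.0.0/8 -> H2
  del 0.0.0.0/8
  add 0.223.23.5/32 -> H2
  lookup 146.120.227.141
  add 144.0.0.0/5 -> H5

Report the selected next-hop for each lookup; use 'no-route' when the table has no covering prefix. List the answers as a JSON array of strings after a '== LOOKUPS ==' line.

Process each operation:
  + 192.0.0.0/5 (H2) depth=5
  - 192.0.0.0/5 clear@5
  + 146.120.227.141/32 (H3) depth=32
  + 146.0.0.0/8 (H5) depth=8
  + 146.120.224.0/20 (H4) depth=20
  ? 146.0.76.180  path d0:-→d1:-→d2:-→d3:-→d4:-→d5:-→d6:-→d7:-→d8:H5→d9:-  best=H5
  ? 146.120.224.18  path d0:-→d1:-→d2:-→d3:-→d4:-→d5:-→d6:-→d7:-→d8:H5→d9:-→d10:-→d11:-→d12:-→d13:-→d14:-→d15:-→d16:-→d17:-→d18:-→d19:-→d20:H4→d21:-→d22:-  best=H4
  + 146.0.0.0/8 (H4) depth=8
  + 237.194.0.0/16 (H6) depth=16
  - 237.194.0.0/16 clear@16
  ? 146.120.224.24  path d0:-→d1:-→d2:-→d3:-→d4:-→d5:-→d6:-→d7:-→d8:H4→d9:-→d10:-→d11:-→d12:-→d13:-→d14:-→d15:-→d16:-→d17:-→d18:-→d19:-→d20:H4→d21:-→d22:-  best=H4
  + 232.0.0.0/5 (H3) depth=5
  + 0.0.0.0/8 (H2) depth=8
  - 0.0.0.0/8 clear@8
  + 0.223.23.5/32 (H2) depth=32
  ? 146.120.227.141  path d0:-→d1:-→d2:-→d3:-→d4:-→d5:-→d6:-→d7:-→d8:H4→d9:-→d10:-→d11:-→d12:-→d13:-→d14:-→d15:-→d16:-→d17:-→d18:-→d19:-→d20:H4→d21:-→d22:-→d23:-→d24:-→d25:-→d26:-→d27:-→d28:-→d29:-→d30:-→d31:-→d32:H3  best=H3
  + 144.0.0.0/5 (H5) depth=5

== LOOKUPS ==
["H5","H4","H4","H3"]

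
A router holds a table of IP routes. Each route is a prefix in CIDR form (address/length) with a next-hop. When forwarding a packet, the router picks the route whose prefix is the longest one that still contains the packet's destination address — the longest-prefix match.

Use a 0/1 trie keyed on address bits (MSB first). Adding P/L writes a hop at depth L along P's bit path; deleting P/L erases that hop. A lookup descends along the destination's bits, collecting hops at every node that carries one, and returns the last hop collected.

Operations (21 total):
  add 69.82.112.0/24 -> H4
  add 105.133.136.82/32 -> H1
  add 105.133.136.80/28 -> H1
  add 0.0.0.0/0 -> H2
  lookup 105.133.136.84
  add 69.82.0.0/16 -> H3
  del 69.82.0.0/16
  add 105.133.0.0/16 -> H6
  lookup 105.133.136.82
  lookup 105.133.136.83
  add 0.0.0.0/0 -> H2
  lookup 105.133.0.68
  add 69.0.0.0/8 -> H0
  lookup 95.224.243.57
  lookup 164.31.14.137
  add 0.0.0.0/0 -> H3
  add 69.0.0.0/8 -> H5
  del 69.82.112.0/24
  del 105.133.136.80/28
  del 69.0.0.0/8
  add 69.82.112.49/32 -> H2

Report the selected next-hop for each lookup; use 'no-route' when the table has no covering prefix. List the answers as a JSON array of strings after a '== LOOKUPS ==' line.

Process each operation:
  add 69.82.112.0/24 -> H4 at depth 24
  add 105.133.136.82/32 -> H1 at depth 32
  add 105.133.136.80/28 -> H1 at depth 28
  add 0.0.0.0/0 -> H2 at depth 0
  lookup 105.133.136.84: bits 01101001100001011000100001010 walk d0:H2→d1:-→d2:-→d3:-→d4:-→d5:-→d6:-→d7:-→d8:-→d9:-→d10:-→d11:-→d12:-→d13:-→d14:-→d15:-→d16:-→d17:-→d18:-→d19:-→d20:-→d21:-→d22:-→d23:-→d24:-→d25:-→d26:-→d27:-→d28:H1→d29:- -> H1
  add 69.82.0.0/16 -> H3 at depth 16
  del 69.82.0.0/16 (clear depth 16)
  add 105.133.0.0/16 -> H6 at depth 16
  lookup 105.133.136.82: bits 01101001100001011000100001010010 walk d0:H2→d1:-→d2:-→d3:-→d4:-→d5:-→d6:-→d7:-→d8:-→d9:-→d10:-→d11:-→d12:-→d13:-→d14:-→d15:-→d16:H6→d17:-→d18:-→d19:-→d20:-→d21:-→d22:-→d23:-→d24:-→d25:-→d26:-→d27:-→d28:H1→d29:-→d30:-→d31:-→d32:H1 -> H1
  lookup 105.133.136.83: bits 0110100110000101100010000101001 walk d0:H2→d1:-→d2:-→d3:-→d4:-→d5:-→d6:-→d7:-→d8:-→d9:-→d10:-→d11:-→d12:-→d13:-→d14:-→d15:-→d16:H6→d17:-→d18:-→d19:-→d20:-→d21:-→d22:-→d23:-→d24:-→d25:-→d26:-→d27:-→d28:H1→d29:-→d30:-→d31:- -> H1
  add 0.0.0.0/0 -> H2 at depth 0
  lookup 105.133.0.68: bits 0110100110000101 walk d0:H2→d1:-→d2:-→d3:-→d4:-→d5:-→d6:-→d7:-→d8:-→d9:-→d10:-→d11:-→d12:-→d13:-→d14:-→d15:-→d16:H6 -> H6
  add 69.0.0.0/8 -> H0 at depth 8
  lookup 95.224.243.57: bits 010 walk d0:H2→d1:-→d2:-→d3:- -> H2
  lookup 164.31.14.137: bits ε walk d0:H2 -> H2
  add 0.0.0.0/0 -> H3 at depth 0
  add 69.0.0.0/8 -> H5 at depth 8
  del 69.82.112.0/24 (clear depth 24)
  del 105.133.136.80/28 (clear depth 28)
  del 69.0.0.0/8 (clear depth 8)
  add 69.82.112.49/32 -> H2 at depth 32

== LOOKUPS ==
["H1","H1","H1","H6","H2","H2"]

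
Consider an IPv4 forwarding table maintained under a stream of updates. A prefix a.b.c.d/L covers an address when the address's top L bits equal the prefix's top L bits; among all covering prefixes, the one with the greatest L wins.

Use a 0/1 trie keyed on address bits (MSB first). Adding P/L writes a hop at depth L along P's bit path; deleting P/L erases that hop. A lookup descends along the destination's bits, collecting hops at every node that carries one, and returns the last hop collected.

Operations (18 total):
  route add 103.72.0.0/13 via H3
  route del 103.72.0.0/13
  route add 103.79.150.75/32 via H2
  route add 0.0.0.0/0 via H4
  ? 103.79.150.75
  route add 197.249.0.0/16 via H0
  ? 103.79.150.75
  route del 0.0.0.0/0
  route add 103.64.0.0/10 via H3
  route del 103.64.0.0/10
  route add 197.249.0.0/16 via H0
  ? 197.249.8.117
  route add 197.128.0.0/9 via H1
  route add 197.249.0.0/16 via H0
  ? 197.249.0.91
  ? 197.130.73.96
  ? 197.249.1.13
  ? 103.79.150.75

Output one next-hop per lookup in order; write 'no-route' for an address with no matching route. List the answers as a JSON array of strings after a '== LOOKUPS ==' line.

Process each operation:
  add 103.72.0.0/13 -> H3 at depth 13
  - 103.72.0.0/13 clear@13
  add 103.79.150.75/32 -> H2 at depth 32
  add 0.0.0.0/0 -> H4 at depth 0
  lookup 103.79.150.75: bits 01100111010011111001011001001011 walk d0:H4→d1:-→d2:-→d3:-→d4:-→d5:-→d6:-→d7:-→d8:-→d9:-→d10:-→d11:-→d12:-→d13:-→d14:-→d15:-→d16:-→d17:-→d18:-→d19:-→d20:-→d21:-→d22:-→d23:-→d24:-→d25:-→d26:-→d27:-→d28:-→d29:-→d30:-→d31:-→d32:H2 -> H2
  add 197.249.0.0/16 -> H0 at depth 16
  lookup 103.79.150.75: bits 01100111010011111001011001001011 walk d0:H4→d1:-→d2:-→d3:-→d4:-→d5:-→d6:-→d7:-→d8:-→d9:-→d10:-→d11:-→d12:-→d13:-→d14:-→d15:-→d16:-→d17:-→d18:-→d19:-→d20:-→d21:-→d22:-→d23:-→d24:-→d25:-→d26:-→d27:-→d28:-→d29:-→d30:-→d31:-→d32:H2 -> H2
  - 0.0.0.0/0 clear@0
  add 103.64.0.0/10 -> H3 at depth 10
  - 103.64.0.0/10 clear@10
  add 197.249.0.0/16 -> H0 at depth 16
  lookup 197.249.8.117: bits 1100010111111001 walk d0:-→d1:-→d2:-→d3:-→d4:-→d5:-→d6:-→d7:-→d8:-→d9:-→d10:-→d11:-→d12:-→d13:-→d14:-→d15:-→d16:H0 -> H0
  add 197.128.0.0/9 -> H1 at depth 9
  add 197.249.0.0/16 -> H0 at depth 16
  lookup 197.249.0.91: bits 1100010111111001 walk d0:-→d1:-→d2:-→d3:-→d4:-→d5:-→d6:-→d7:-→d8:-→d9:H1→d10:-→d11:-→d12:-→d13:-→d14:-→d15:-→d16:H0 -> H0
  lookup 197.130.73.96: bits 110001011 walk d0:-→d1:-→d2:-→d3:-→d4:-→d5:-→d6:-→d7:-→d8:-→d9:H1 -> H1
  lookup 197.249.1.13: bits 1100010111111001 walk d0:-→d1:-→d2:-→d3:-→d4:-→d5:-→d6:-→d7:-→d8:-→d9:H1→d10:-→d11:-→d12:-→d13:-→d14:-→d15:-→d16:H0 -> H0
  lookup 103.79.150.75: bits 01100111010011111001011001001011 walk d0:-→d1:-→d2:-→d3:-→d4:-→d5:-→d6:-→d7:-→d8:-→d9:-→d10:-→d11:-→d12:-→d13:-→d14:-→d15:-→d16:-→d17:-→d18:-→d19:-→d20:-→d21:-→d22:-→d23:-→d24:-→d25:-→d26:-→d27:-→d28:-→d29:-→d30:-→d31:-→d32:H2 -> H2

== LOOKUPS ==
["H2","H2","H0","H0","H1","H0","H2"]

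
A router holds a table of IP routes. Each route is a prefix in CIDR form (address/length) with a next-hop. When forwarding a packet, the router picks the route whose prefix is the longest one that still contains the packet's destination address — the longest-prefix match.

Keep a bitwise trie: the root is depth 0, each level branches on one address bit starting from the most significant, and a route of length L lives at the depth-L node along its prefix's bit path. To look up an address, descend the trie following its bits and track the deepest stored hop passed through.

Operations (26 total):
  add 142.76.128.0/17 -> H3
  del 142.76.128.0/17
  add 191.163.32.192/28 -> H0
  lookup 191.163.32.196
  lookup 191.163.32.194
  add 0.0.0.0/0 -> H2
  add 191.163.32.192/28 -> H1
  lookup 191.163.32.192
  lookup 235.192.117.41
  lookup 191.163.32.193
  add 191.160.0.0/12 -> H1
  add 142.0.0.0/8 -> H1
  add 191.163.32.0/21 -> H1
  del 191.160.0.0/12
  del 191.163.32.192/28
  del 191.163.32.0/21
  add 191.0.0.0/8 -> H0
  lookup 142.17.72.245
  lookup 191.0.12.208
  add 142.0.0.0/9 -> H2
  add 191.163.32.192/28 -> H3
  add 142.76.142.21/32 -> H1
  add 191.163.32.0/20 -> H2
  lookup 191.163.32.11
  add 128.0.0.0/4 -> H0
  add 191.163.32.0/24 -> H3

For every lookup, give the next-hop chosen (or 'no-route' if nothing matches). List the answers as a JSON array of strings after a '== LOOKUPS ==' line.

Apply in order:
  + 142.76.128.0/17 (H3) depth=17
  - 142.76.128.0/17 clear@17
  + 191.163.32.192/28 (H0) depth=28
  Q 191.163.32.196: descend 1011111110100011001000001100 ; hops seen [H0] ; pick H0
  Q 191.163.32.194: descend 1011111110100011001000001100 ; hops seen [H0] ; pick H0
  + 0.0.0.0/0 (H2) depth=0
  + 191.163.32.192/28 (H1) depth=28
  Q 191.163.32.192: descend 1011111110100011001000001100 ; hops seen [H2,H1] ; pick H1
  Q 235.192.117.41: descend 1 ; hops seen [H2] ; pick H2
  Q 191.163.32.193: descend 1011111110100011001000001100 ; hops seen [H2,H1] ; pick H1
  + 191.160.0.0/12 (H1) depth=12
  + 142.0.0.0/8 (H1) depth=8
  + 191.163.32.0/21 (H1) depth=21
  - 191.160.0.0/12 clear@12
  - 191.163.32.192/28 clear@28
  - 191.163.32.0/21 clear@21
  + 191.0.0.0/8 (H0) depth=8
  Q 142.17.72.245: descend 100011100 ; hops seen [H2,H1] ; pick H1
  Q 191.0.12.208: descend 10111111 ; hops seen [H2,H0] ; pick H0
  + 142.0.0.0/9 (H2) depth=9
  + 191.163.32.192/28 (H3) depth=28
  + 142.76.142.21/32 (H1) depth=32
  + 191.163.32.0/20 (H2) depth=20
  Q 191.163.32.11: descend 101111111010001100100000 ; hops seen [H2,H0,H2] ; pick H2
  + 128.0.0.0/4 (H0) depth=4
  + 191.163.32.0/24 (H3) depth=24

== LOOKUPS ==
["H0","H0","H1","H2","H1","H1","H0","H2"]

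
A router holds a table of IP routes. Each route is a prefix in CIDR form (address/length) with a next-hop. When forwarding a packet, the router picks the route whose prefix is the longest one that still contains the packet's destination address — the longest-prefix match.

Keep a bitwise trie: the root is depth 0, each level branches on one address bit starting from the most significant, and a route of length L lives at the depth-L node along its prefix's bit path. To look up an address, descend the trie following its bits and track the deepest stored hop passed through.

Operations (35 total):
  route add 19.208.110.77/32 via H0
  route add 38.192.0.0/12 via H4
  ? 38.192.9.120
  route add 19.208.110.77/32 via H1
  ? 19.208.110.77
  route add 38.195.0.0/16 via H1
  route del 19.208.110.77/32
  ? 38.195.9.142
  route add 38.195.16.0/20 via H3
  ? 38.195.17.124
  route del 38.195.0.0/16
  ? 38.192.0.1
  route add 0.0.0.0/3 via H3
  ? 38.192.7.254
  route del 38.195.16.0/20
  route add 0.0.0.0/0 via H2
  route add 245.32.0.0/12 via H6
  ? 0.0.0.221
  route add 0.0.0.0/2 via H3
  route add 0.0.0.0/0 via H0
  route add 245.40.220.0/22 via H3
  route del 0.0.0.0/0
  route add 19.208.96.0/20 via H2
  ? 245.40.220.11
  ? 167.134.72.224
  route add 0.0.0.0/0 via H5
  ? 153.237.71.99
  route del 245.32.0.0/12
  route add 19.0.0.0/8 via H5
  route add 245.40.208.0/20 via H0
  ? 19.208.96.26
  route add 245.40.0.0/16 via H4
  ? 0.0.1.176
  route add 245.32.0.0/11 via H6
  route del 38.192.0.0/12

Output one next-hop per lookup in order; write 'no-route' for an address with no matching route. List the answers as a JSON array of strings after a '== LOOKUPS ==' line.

Trace:
  add 19.208.110.77/32 -> H0 at depth 32
  add 38.192.0.0/12 -> H4 at depth 12
  ? 38.192.9.120  path d0:-→d1:-→d2:-→d3:-→d4:-→d5:-→d6:-→d7:-→d8:-→d9:-→d10:-→d11:-→d12:H4  best=H4
  add 19.208.110.77/32 -> H1 at depth 32
  ? 19.208.110.77  path d0:-→d1:-→d2:-→d3:-→d4:-→d5:-→d6:-→d7:-→d8:-→d9:-→d10:-→d11:-→d12:-→d13:-→d14:-→d15:-→d16:-→d17:-→d18:-→d19:-→d20:-→d21:-→d22:-→d23:-→d24:-→d25:-→d26:-→d27:-→d28:-→d29:-→d30:-→d31:-→d32:H1  best=H1
  add 38.195.0.0/16 -> H1 at depth 16
  del 19.208.110.77/32 (clear depth 32)
  ? 38.195.9.142  path d0:-→d1:-→d2:-→d3:-→d4:-→d5:-→d6:-→d7:-→d8:-→d9:-→d10:-→d11:-→d12:H4→d13:-→d14:-→d15:-→d16:H1  best=H1
  add 38.195.16.0/20 -> H3 at depth 20
  ? 38.195.17.124  path d0:-→d1:-→d2:-→d3:-→d4:-→d5:-→d6:-→d7:-→d8:-→d9:-→d10:-→d11:-→d12:H4→d13:-→d14:-→d15:-→d16:H1→d17:-→d18:-→d19:-→d20:H3  best=H3
  del 38.195.0.0/16 (clear depth 16)
  ? 38.192.0.1  path d0:-→d1:-→d2:-→d3:-→d4:-→d5:-→d6:-→d7:-→d8:-→d9:-→d10:-→d11:-→d12:H4→d13:-→d14:-  best=H4
  add 0.0.0.0/3 -> H3 at depth 3
  ? 38.192.7.254  path d0:-→d1:-→d2:-→d3:-→d4:-→d5:-→d6:-→d7:-→d8:-→d9:-→d10:-→d11:-→d12:H4→d13:-→d14:-  best=H4
  del 38.195.16.0/20 (clear depth 20)
  add 0.0.0.0/0 -> H2 at depth 0
  add 245.32.0.0/12 -> H6 at depth 12
  ? 0.0.0.221  path d0:H2→d1:-→d2:-→d3:H3  best=H3
  add 0.0.0.0/2 -> H3 at depth 2
  add 0.0.0.0/0 -> H0 at depth 0
  add 245.40.220.0/22 -> H3 at depth 22
  del 0.0.0.0/0 (clear depth 0)
  add 19.208.96.0/20 -> H2 at depth 20
  ? 245.40.220.11  path d0:-→d1:-→d2:-→d3:-→d4:-→d5:-→d6:-→d7:-→d8:-→d9:-→d10:-→d11:-→d12:H6→d13:-→d14:-→d15:-→d16:-→d17:-→d18:-→d19:-→d20:-→d21:-→d22:H3  best=H3
  ? 167.134.72.224  path d0:-→d1:-  best=no-route
  add 0.0.0.0/0 -> H5 at depth 0
  ? 153.237.71.99  path d0:H5→d1:-  best=H5
  del 245.32.0.0/12 (clear depth 12)
  add 19.0.0.0/8 -> H5 at depth 8
  add 245.40.208.0/20 -> H0 at depth 20
  ? 19.208.96.26  path d0:H5→d1:-→d2:H3→d3:H3→d4:-→d5:-→d6:-→d7:-→d8:H5→d9:-→d10:-→d11:-→d12:-→d13:-→d14:-→d15:-→d16:-→d17:-→d18:-→d19:-→d20:H2  best=H2
  add 245.40.0.0/16 -> H4 at depth 16
  ? 0.0.1.176  path d0:H5→d1:-→d2:H3→d3:H3  best=H3
  add 245.32.0.0/11 -> H6 at depth 11
  del 38.192.0.0/12 (clear depth 12)

== LOOKUPS ==
["H4","H1","H1","H3","H4","H4","H3","H3","no-route","H5","H2","H3"]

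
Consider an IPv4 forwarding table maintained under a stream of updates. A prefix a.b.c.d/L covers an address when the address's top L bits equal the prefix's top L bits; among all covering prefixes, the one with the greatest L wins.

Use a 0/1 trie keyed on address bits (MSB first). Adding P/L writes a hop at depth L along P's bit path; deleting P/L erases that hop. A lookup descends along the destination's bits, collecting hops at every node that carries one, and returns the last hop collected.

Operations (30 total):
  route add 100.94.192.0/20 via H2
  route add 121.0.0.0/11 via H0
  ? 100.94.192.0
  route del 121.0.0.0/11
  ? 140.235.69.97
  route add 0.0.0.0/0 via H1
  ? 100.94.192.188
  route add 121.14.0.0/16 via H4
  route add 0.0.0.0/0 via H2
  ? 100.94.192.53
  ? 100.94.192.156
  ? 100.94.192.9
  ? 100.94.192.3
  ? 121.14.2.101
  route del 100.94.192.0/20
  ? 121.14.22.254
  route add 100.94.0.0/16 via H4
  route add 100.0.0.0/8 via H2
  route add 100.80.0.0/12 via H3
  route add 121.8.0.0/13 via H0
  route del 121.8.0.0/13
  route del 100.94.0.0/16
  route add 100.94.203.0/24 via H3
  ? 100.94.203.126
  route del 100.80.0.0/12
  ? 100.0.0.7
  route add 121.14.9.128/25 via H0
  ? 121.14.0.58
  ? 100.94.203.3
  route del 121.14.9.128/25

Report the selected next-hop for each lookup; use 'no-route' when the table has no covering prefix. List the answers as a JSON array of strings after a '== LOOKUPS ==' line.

Trace:
  add 100.94.192.0/20 -> H2 at depth 20
  add 121.0.0.0/11 -> H0 at depth 11
  Q 100.94.192.0: descend 01100100010111101100 ; hops seen [H2] ; pick H2
  del 121.0.0.0/11 (clear depth 11)
  Q 140.235.69.97: descend ε ; hops seen [∅] ; pick no-route
  add 0.0.0.0/0 -> H1 at depth 0
  Q 100.94.192.188: descend 01100100010111101100 ; hops seen [H1,H2] ; pick H2
  add 121.14.0.0/16 -> H4 at depth 16
  add 0.0.0.0/0 -> H2 at depth 0
  Q 100.94.192.53: descend 01100100010111101100 ; hops seen [H2,H2] ; pick H2
  Q 100.94.192.156: descend 01100100010111101100 ; hops seen [H2,H2] ; pick H2
  Q 100.94.192.9: descend 01100100010111101100 ; hops seen [H2,H2] ; pick H2
  Q 100.94.192.3: descend 01100100010111101100 ; hops seen [H2,H2] ; pick H2
  Q 121.14.2.101: descend 0111100100001110 ; hops seen [H2,H4] ; pick H4
  del 100.94.192.0/20 (clear depth 20)
  Q 121.14.22.254: descend 0111100100001110 ; hops seen [H2,H4] ; pick H4
  add 100.94.0.0/16 -> H4 at depth 16
  add 100.0.0.0/8 -> H2 at depth 8
  add 100.80.0.0/12 -> H3 at depth 12
  add 121.8.0.0/13 -> H0 at depth 13
  del 121.8.0.0/13 (clear depth 13)
  del 100.94.0.0/16 (clear depth 16)
  add 100.94.203.0/24 -> H3 at depth 24
  Q 100.94.203.126: descend 011001000101111011001011 ; hops seen [H2,H2,H3,H3] ; pick H3
  del 100.80.0.0/12 (clear depth 12)
  Q 100.0.0.7: descend 011001000 ; hops seen [H2,H2] ; pick H2
  add 121.14.9.128/25 -> H0 at depth 25
  Q 121.14.0.58: descend 01111001000011100000 ; hops seen [H2,H4] ; pick H4
  Q 100.94.203.3: descend 011001000101111011001011 ; hops seen [H2,H2,H3] ; pick H3
  del 121.14.9.128/25 (clear depth 25)

== LOOKUPS ==
["H2","no-route","H2","H2","H2","H2","H2","H4","H4","H3","H2","H4","H3"]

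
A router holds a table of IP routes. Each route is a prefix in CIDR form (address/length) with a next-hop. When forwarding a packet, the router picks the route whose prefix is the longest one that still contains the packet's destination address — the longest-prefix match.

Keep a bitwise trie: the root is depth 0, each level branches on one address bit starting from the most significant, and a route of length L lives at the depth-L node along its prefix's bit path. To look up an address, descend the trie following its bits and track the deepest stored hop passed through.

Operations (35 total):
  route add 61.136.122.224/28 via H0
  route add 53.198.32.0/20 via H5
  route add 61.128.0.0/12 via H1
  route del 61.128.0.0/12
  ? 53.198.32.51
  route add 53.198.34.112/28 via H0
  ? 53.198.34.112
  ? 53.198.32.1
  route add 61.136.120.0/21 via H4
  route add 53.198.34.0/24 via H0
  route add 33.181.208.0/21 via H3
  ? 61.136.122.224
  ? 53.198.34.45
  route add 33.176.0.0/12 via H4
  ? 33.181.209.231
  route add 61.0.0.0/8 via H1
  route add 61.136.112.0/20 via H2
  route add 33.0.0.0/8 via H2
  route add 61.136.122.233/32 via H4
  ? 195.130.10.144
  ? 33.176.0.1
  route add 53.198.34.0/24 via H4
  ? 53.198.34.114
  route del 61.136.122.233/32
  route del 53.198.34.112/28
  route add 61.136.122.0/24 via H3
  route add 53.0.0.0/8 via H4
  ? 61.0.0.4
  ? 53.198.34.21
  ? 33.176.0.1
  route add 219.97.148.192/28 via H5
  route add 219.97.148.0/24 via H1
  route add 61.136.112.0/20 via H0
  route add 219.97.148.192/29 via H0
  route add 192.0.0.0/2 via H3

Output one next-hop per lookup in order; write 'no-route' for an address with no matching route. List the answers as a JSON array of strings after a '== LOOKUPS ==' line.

Trace:
  + 61.136.122.224/28 (H0) depth=28
  + 53.198.32.0/20 (H5) depth=20
  + 61.128.0.0/12 (H1) depth=12
  del 61.128.0.0/12 (clear depth 12)
  Q 53.198.32.51: descend 00110101110001100010 ; hops seen [H5] ; pick H5
  + 53.198.34.112/28 (H0) depth=28
  Q 53.198.34.112: descend 0011010111000110001000100111 ; hops seen [H5,H0] ; pick H0
  Q 53.198.32.1: descend 0011010111000110001000 ; hops seen [H5] ; pick H5
  + 61.136.120.0/21 (H4) depth=21
  + 53.198.34.0/24 (H0) depth=24
  + 33.181.208.0/21 (H3) depth=21
  Q 61.136.122.224: descend 0011110110001000011110101110 ; hops seen [H4,H0] ; pick H0
  Q 53.198.34.45: descend 0011010111000110001000100 ; hops seen [H5,H0] ; pick H0
  + 33.176.0.0/12 (H4) depth=12
  Q 33.181.209.231: descend 001000011011010111010 ; hops seen [H4,H3] ; pick H3
  + 61.0.0.0/8 (H1) depth=8
  + 61.136.112.0/20 (H2) depth=20
  + 33.0.0.0/8 (H2) depth=8
  + 61.136.122.233/32 (H4) depth=32
  Q 195.130.10.144: descend ε ; hops seen [∅] ; pick no-route
  Q 33.176.0.1: descend 0010000110110 ; hops seen [H2,H4] ; pick H4
  + 53.198.34.0/24 (H4) depth=24
  Q 53.198.34.114: descend 0011010111000110001000100111 ; hops seen [H5,H4,H0] ; pick H0
  del 61.136.122.233/32 (clear depth 32)
  del 53.198.34.112/28 (clear depth 28)
  + 61.136.122.0/24 (H3) depth=24
  + 53.0.0.0/8 (H4) depth=8
  Q 61.0.0.4: descend 00111101 ; hops seen [H1] ; pick H1
  Q 53.198.34.21: descend 0011010111000110001000100 ; hops seen [H4,H5,H4] ; pick H4
  Q 33.176.0.1: descend 0010000110110 ; hops seen [H2,H4] ; pick H4
  + 219.97.148.192/28 (H5) depth=28
  + 219.97.148.0/24 (H1) depth=24
  + 61.136.112.0/20 (H0) depth=20
  + 219.97.148.192/29 (H0) depth=29
  + 192.0.0.0/2 (H3) depth=2

== LOOKUPS ==
["H5","H0","H5","H0","H0","H3","no-route","H4","H0","H1","H4","H4"]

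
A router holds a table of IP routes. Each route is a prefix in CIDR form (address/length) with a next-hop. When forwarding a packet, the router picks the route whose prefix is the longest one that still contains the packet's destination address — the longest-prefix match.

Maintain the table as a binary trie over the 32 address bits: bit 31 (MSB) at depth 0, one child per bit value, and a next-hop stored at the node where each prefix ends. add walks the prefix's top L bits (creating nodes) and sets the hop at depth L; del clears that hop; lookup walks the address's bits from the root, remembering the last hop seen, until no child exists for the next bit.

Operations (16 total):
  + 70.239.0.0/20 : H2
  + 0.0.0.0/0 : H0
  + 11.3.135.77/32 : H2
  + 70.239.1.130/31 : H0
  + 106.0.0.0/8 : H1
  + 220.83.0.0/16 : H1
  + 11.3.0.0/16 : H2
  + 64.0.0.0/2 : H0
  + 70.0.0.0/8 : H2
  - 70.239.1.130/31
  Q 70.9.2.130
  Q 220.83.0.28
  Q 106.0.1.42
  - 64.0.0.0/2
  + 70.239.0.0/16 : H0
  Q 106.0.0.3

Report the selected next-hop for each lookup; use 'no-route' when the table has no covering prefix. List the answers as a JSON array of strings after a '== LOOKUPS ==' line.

Apply in order:
  + 70.239.0.0/20 (H2) depth=20
  + 0.0.0.0/0 (H0) depth=0
  + 11.3.135.77/32 (H2) depth=32
  + 70.239.1.130/31 (H0) depth=31
  + 106.0.0.0/8 (H1) depth=8
  + 220.83.0.0/16 (H1) depth=16
  + 11.3.0.0/16 (H2) depth=16
  + 64.0.0.0/2 (H0) depth=2
  + 70.0.0.0/8 (H2) depth=8
  - 70.239.1.130/31 clear@31
  ? 70.9.2.130  path d0:H0→d1:-→d2:H0→d3:-→d4:-→d5:-→d6:-→d7:-→d8:H2  best=H2
  ? 220.83.0.28  path d0:H0→d1:-→d2:-→d3:-→d4:-→d5:-→d6:-→d7:-→d8:-→d9:-→d10:-→d11:-→d12:-→d13:-→d14:-→d15:-→d16:H1  best=H1
  ? 106.0.1.42  path d0:H0→d1:-→d2:H0→d3:-→d4:-→d5:-→d6:-→d7:-→d8:H1  best=H1
  - 64.0.0.0/2 clear@2
  + 70.239.0.0/16 (H0) depth=16
  ? 106.0.0.3  path d0:H0→d1:-→d2:-→d3:-→d4:-→d5:-→d6:-→d7:-→d8:H1  best=H1

== LOOKUPS ==
["H2","H1","H1","H1"]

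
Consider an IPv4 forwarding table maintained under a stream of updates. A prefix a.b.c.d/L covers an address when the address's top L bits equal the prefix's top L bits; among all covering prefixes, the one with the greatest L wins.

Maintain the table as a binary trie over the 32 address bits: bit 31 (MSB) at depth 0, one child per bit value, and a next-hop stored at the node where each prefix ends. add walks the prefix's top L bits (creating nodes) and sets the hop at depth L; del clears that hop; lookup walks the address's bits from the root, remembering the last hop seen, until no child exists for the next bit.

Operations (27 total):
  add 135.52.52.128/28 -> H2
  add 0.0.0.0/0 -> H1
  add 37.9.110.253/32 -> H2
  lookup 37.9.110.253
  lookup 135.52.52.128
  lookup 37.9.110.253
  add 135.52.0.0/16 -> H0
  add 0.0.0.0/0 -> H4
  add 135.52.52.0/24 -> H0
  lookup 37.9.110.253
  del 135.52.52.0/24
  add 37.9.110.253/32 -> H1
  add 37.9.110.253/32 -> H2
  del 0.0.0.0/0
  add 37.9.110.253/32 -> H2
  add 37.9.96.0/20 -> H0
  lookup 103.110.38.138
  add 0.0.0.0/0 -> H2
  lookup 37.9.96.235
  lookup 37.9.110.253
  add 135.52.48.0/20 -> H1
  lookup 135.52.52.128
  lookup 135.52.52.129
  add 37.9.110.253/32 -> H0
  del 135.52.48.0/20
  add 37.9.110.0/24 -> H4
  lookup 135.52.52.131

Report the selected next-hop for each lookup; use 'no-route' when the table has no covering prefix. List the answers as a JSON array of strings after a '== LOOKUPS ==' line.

Apply in order:
  add 135.52.52.128/28 -> H2 at depth 28
  add 0.0.0.0/0 -> H1 at depth 0
  add 37.9.110.253/32 -> H2 at depth 32
  Q 37.9.110.253: descend 00100101000010010110111011111101 ; hops seen [H1,H2] ; pick H2
  Q 135.52.52.128: descend 1000011100110100001101001000 ; hops seen [H1,H2] ; pick H2
  Q 37.9.110.253: descend 00100101000010010110111011111101 ; hops seen [H1,H2] ; pick H2
  add 135.52.0.0/16 -> H0 at depth 16
  add 0.0.0.0/0 -> H4 at depth 0
  add 135.52.52.0/24 -> H0 at depth 24
  Q 37.9.110.253: descend 00100101000010010110111011111101 ; hops seen [H4,H2] ; pick H2
  - 135.52.52.0/24 clear@24
  add 37.9.110.253/32 -> H1 at depth 32
  add 37.9.110.253/32 -> H2 at depth 32
  - 0.0.0.0/0 clear@0
  add 37.9.110.253/32 -> H2 at depth 32
  add 37.9.96.0/20 -> H0 at depth 20
  Q 103.110.38.138: descend 0 ; hops seen [∅] ; pick no-route
  add 0.0.0.0/0 -> H2 at depth 0
  Q 37.9.96.235: descend 00100101000010010110 ; hops seen [H2,H0] ; pick H0
  Q 37.9.110.253: descend 00100101000010010110111011111101 ; hops seen [H2,H0,H2] ; pick H2
  add 135.52.48.0/20 -> H1 at depth 20
  Q 135.52.52.128: descend 1000011100110100001101001000 ; hops seen [H2,H0,H1,H2] ; pick H2
  Q 135.52.52.129: descend 1000011100110100001101001000 ; hops seen [H2,H0,H1,H2] ; pick H2
  add 37.9.110.253/32 -> H0 at depth 32
  - 135.52.48.0/20 clear@20
  add 37.9.110.0/24 -> H4 at depth 24
  Q 135.52.52.131: descend 1000011100110100001101001000 ; hops seen [H2,H0,H2] ; pick H2

== LOOKUPS ==
["H2","H2","H2","H2","no-route","H0","H2","H2","H2","H2"]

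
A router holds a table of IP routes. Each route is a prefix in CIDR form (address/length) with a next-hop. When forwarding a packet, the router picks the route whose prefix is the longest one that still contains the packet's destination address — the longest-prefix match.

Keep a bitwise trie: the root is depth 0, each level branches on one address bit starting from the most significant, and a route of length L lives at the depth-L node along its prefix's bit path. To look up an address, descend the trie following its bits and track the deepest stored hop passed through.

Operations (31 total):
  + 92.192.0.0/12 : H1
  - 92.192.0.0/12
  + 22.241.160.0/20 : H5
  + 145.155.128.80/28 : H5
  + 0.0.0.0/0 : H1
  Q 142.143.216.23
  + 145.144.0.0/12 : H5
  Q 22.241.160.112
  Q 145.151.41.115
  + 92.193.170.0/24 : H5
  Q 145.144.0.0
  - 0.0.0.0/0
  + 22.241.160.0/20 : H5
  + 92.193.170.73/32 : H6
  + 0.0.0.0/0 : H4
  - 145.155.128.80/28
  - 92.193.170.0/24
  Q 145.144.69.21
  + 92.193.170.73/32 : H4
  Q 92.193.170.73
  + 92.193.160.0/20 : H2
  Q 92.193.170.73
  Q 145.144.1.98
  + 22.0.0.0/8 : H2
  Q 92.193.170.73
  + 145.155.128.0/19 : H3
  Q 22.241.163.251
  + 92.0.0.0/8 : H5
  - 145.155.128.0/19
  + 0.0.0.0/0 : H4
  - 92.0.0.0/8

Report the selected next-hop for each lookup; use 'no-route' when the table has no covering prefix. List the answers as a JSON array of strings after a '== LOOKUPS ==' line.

Trace:
  + 92.192.0.0/12 (H1) depth=12
  - 92.192.0.0/12 clear@12
  + 22.241.160.0/20 (H5) depth=20
  + 145.155.128.80/28 (H5) depth=28
  + 0.0.0.0/0 (H1) depth=0
  ? 142.143.216.23  path d0:H1→d1:-→d2:-→d3:-  best=H1
  + 145.144.0.0/12 (H5) depth=12
  ? 22.241.160.112  path d0:H1→d1:-→d2:-→d3:-→d4:-→d5:-→d6:-→d7:-→d8:-→d9:-→d10:-→d11:-→d12:-→d13:-→d14:-→d15:-→d16:-→d17:-→d18:-→d19:-→d20:H5  best=H5
  ? 145.151.41.115  path d0:H1→d1:-→d2:-→d3:-→d4:-→d5:-→d6:-→d7:-→d8:-→d9:-→d10:-→d11:-→d12:H5  best=H5
  + 92.193.170.0/24 (H5) depth=24
  ? 145.144.0.0  path d0:H1→d1:-→d2:-→d3:-→d4:-→d5:-→d6:-→d7:-→d8:-→d9:-→d10:-→d11:-→d12:H5  best=H5
  - 0.0.0.0/0 clear@0
  + 22.241.160.0/20 (H5) depth=20
  + 92.193.170.73/32 (H6) depth=32
  + 0.0.0.0/0 (H4) depth=0
  - 145.155.128.80/28 clear@28
  - 92.193.170.0/24 clear@24
  ? 145.144.69.21  path d0:H4→d1:-→d2:-→d3:-→d4:-→d5:-→d6:-→d7:-→d8:-→d9:-→d10:-→d11:-→d12:H5  best=H5
  + 92.193.170.73/32 (H4) depth=32
  ? 92.193.170.73  path d0:H4→d1:-→d2:-→d3:-→d4:-→d5:-→d6:-→d7:-→d8:-→d9:-→d10:-→d11:-→d12:-→d13:-→d14:-→d15:-→d16:-→d17:-→d18:-→d19:-→d20:-→d21:-→d22:-→d23:-→d24:-→d25:-→d26:-→d27:-→d28:-→d29:-→d30:-→d31:-→d32:H4  best=H4
  + 92.193.160.0/20 (H2) depth=20
  ? 92.193.170.73  path d0:H4→d1:-→d2:-→d3:-→d4:-→d5:-→d6:-→d7:-→d8:-→d9:-→d10:-→d11:-→d12:-→d13:-→d14:-→d15:-→d16:-→d17:-→d18:-→d19:-→d20:H2→d21:-→d22:-→d23:-→d24:-→d25:-→d26:-→d27:-→d28:-→d29:-→d30:-→d31:-→d32:H4  best=H4
  ? 145.144.1.98  path d0:H4→d1:-→d2:-→d3:-→d4:-→d5:-→d6:-→d7:-→d8:-→d9:-→d10:-→d11:-→d12:H5  best=H5
  + 22.0.0.0/8 (H2) depth=8
  ? 92.193.170.73  path d0:H4→d1:-→d2:-→d3:-→d4:-→d5:-→d6:-→d7:-→d8:-→d9:-→d10:-→d11:-→d12:-→d13:-→d14:-→d15:-→d16:-→d17:-→d18:-→d19:-→d20:H2→d21:-→d22:-→d23:-→d24:-→d25:-→d26:-→d27:-→d28:-→d29:-→d30:-→d31:-→d32:H4  best=H4
  + 145.155.128.0/19 (H3) depth=19
  ? 22.241.163.251  path d0:H4→d1:-→d2:-→d3:-→d4:-→d5:-→d6:-→d7:-→d8:H2→d9:-→d10:-→d11:-→d12:-→d13:-→d14:-→d15:-→d16:-→d17:-→d18:-→d19:-→d20:H5  best=H5
  + 92.0.0.0/8 (H5) depth=8
  - 145.155.128.0/19 clear@19
  + 0.0.0.0/0 (H4) depth=0
  - 92.0.0.0/8 clear@8

== LOOKUPS ==
["H1","H5","H5","H5","H5","H4","H4","H5","H4","H5"]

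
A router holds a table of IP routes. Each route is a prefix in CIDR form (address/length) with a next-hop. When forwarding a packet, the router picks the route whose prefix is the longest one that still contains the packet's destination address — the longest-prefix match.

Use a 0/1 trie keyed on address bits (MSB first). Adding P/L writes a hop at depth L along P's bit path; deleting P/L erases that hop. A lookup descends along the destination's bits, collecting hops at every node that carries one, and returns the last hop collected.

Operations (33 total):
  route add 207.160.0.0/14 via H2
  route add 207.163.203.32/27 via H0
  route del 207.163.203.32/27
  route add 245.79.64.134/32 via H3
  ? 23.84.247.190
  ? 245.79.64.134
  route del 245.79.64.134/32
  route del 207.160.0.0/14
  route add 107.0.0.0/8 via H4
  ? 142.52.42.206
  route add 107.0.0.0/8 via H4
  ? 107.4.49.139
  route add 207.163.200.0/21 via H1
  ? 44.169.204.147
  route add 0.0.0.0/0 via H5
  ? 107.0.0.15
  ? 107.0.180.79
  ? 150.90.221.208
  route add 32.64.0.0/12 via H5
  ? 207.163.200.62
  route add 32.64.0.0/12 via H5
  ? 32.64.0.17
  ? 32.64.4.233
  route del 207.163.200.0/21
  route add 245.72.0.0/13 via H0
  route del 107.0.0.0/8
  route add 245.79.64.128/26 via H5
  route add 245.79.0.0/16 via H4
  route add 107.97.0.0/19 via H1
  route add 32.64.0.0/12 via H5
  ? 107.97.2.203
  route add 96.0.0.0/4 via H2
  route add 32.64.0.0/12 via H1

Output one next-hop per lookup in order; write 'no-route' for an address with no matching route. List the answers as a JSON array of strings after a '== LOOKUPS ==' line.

Apply in order:
  add 207.160.0.0/14 -> H2 at depth 14
  add 207.163.203.32/27 -> H0 at depth 27
  - 207.163.203.32/27 clear@27
  add 245.79.64.134/32 -> H3 at depth 32
  ? 23.84.247.190  path d0:-  best=no-route
  ? 245.79.64.134  path d0:-→d1:-→d2:-→d3:-→d4:-→d5:-→d6:-→d7:-→d8:-→d9:-→d10:-→d11:-→d12:-→d13:-→d14:-→d15:-→d16:-→d17:-→d18:-→d19:-→d20:-→d21:-→d22:-→d23:-→d24:-→d25:-→d26:-→d27:-→d28:-→d29:-→d30:-→d31:-→d32:H3  best=H3
  - 245.79.64.134/32 clear@32
  - 207.160.0.0/14 clear@14
  add 107.0.0.0/8 -> H4 at depth 8
  ? 142.52.42.206  path d0:-→d1:-  best=no-route
  add 107.0.0.0/8 -> H4 at depth 8
  ? 107.4.49.139  path d0:-→d1:-→d2:-→d3:-→d4:-→d5:-→d6:-→d7:-→d8:H4  best=H4
  add 207.163.200.0/21 -> H1 at depth 21
  ? 44.169.204.147  path d0:-→d1:-  best=no-route
  add 0.0.0.0/0 -> H5 at depth 0
  ? 107.0.0.15  path d0:H5→d1:-→d2:-→d3:-→d4:-→d5:-→d6:-→d7:-→d8:H4  best=H4
  ? 107.0.180.79  path d0:H5→d1:-→d2:-→d3:-→d4:-→d5:-→d6:-→d7:-→d8:H4  best=H4
  ? 150.90.221.208  path d0:H5→d1:-  best=H5
  add 32.64.0.0/12 -> H5 at depth 12
  ? 207.163.200.62  path d0:H5→d1:-→d2:-→d3:-→d4:-→d5:-→d6:-→d7:-→d8:-→d9:-→d10:-→d11:-→d12:-→d13:-→d14:-→d15:-→d16:-→d17:-→d18:-→d19:-→d20:-→d21:H1→d22:-  best=H1
  add 32.64.0.0/12 -> H5 at depth 12
  ? 32.64.0.17  path d0:H5→d1:-→d2:-→d3:-→d4:-→d5:-→d6:-→d7:-→d8:-→d9:-→d10:-→d11:-→d12:H5  best=H5
  ? 32.64.4.233  path d0:H5→d1:-→d2:-→d3:-→d4:-→d5:-→d6:-→d7:-→d8:-→d9:-→d10:-→d11:-→d12:H5  best=H5
  - 207.163.200.0/21 clear@21
  add 245.72.0.0/13 -> H0 at depth 13
  - 107.0.0.0/8 clear@8
  add 245.79.64.128/26 -> H5 at depth 26
  add 245.79.0.0/16 -> H4 at depth 16
  add 107.97.0.0/19 -> H1 at depth 19
  add 32.64.0.0/12 -> H5 at depth 12
  ? 107.97.2.203  path d0:H5→d1:-→d2:-→d3:-→d4:-→d5:-→d6:-→d7:-→d8:-→d9:-→d10:-→d11:-→d12:-→d13:-→d14:-→d15:-→d16:-→d17:-→d18:-→d19:H1  best=H1
  add 96.0.0.0/4 -> H2 at depth 4
  add 32.64.0.0/12 -> H1 at depth 12

== LOOKUPS ==
["no-route","H3","no-route","H4","no-route","H4","H4","H5","H1","H5","H5","H1"]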